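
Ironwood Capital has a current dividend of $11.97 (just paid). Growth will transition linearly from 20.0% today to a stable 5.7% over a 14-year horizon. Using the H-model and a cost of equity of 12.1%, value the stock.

$384.91

H-model: P₀ = D₀[(1+g_L) + H(g_S−g_L)]/(r−g_L), with H = 14/2 = 7.
P₀ = 11.97 × [(1+0.057) + 7×(0.2−0.057)] / (0.121−0.057)
   = 11.97 × 2.0580 / 0.064 = 384.9103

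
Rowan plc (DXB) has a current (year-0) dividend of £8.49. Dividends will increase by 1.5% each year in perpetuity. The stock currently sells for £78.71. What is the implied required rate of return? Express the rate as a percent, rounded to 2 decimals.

Rearranging the constant-growth DDM: r = D₁/P₀ + g.
D₁ = 8.49 × (1 + 0.015) = 8.6174.
r = 8.6174 / 78.71 + 0.015 = 0.10948 + 0.015 = 0.12448

12.45%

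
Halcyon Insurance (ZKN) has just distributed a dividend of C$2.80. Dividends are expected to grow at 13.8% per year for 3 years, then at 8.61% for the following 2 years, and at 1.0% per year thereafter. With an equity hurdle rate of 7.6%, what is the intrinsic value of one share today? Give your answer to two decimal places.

C$67.77

Three-stage DDM. Project D₁…D_5; terminal Gordon value at t=5 with g = 0.01; discount at r = 0.076.
D_1 = 3.1864
D_2 = 3.6261
D_3 = 4.1265
D_4 = 4.4818
D_5 = 4.8677
TV_5 = 4.9164/(0.076−0.01) = 74.4907
P₀ = Σ Dₜ/(1+r)ᵗ + TV_5/(1+r)^5 = 67.7707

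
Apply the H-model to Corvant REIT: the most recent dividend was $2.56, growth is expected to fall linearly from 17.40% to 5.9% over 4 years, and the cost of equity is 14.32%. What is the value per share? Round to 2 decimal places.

H-model: P₀ = D₀[(1+g_L) + H(g_S−g_L)]/(r−g_L), with H = 4/2 = 2.
P₀ = 2.56 × [(1+0.059) + 2×(0.174−0.059)] / (0.1432−0.059)
   = 2.56 × 1.2890 / 0.0842 = 39.1905

$39.19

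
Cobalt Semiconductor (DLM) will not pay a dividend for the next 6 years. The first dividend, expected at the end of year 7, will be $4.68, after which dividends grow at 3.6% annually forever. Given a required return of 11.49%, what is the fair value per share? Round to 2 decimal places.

Deferred-dividend DDM. At t=6 the remaining stream is a growing perpetuity with first payment D_7 = 4.68.
V_6 = D_7/(r−g) = 4.68/(0.1149−0.036) = 59.3156
P₀ = V_6/(1+r)^6 = 59.3156/(1+0.1149)^6 = 30.8854

$30.89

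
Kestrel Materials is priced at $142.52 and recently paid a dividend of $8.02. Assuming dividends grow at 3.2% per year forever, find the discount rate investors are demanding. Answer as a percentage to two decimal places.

9.01%

Rearranging the constant-growth DDM: r = D₁/P₀ + g.
D₁ = 8.02 × (1 + 0.032) = 8.2766.
r = 8.2766 / 142.52 + 0.032 = 0.05807 + 0.032 = 0.09007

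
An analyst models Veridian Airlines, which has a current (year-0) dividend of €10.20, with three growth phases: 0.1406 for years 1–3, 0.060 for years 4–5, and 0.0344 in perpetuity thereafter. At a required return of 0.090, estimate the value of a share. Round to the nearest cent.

€261.58

Three-stage DDM. Project D₁…D_5; terminal Gordon value at t=5 with g = 0.0344; discount at r = 0.09.
D_1 = 11.6341
D_2 = 13.2699
D_3 = 15.1356
D_4 = 16.0438
D_5 = 17.0064
TV_5 = 17.5914/(0.09−0.0344) = 316.3922
P₀ = Σ Dₜ/(1+r)ᵗ + TV_5/(1+r)^5 = 261.5820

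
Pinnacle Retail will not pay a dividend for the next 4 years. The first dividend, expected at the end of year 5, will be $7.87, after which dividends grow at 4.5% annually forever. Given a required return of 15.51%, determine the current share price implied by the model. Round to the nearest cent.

$40.15

Deferred-dividend DDM. At t=4 the remaining stream is a growing perpetuity with first payment D_5 = 7.87.
V_4 = D_5/(r−g) = 7.87/(0.1551−0.045) = 71.4805
P₀ = V_4/(1+r)^4 = 71.4805/(1+0.1551)^4 = 40.1522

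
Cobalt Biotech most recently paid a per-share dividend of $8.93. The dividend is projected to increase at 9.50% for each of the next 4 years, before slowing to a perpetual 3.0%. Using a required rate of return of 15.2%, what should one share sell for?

$93.06

Two-stage DDM. Project D₁…D_4 at 0.095, terminal growth 0.03, discount at r = 0.152.
D_1 = 9.7783
D_2 = 10.7073
D_3 = 11.7245
D_4 = 12.8383
Terminal value at t=4: TV = D_5/(r−g) = 13.2235/(0.152−0.03) = 108.3890
P₀ = 9.7783/(1+0.152)^1 + 10.7073/(1+0.152)^2 + 11.7245/(1+0.152)^3 + 12.8383/(1+0.152)^4 + 108.3890/(1+0.152)^4 = 93.0573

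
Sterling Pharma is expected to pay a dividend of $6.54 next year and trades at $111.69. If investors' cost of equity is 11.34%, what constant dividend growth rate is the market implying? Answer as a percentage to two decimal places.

5.48%

From P₀ = D₁/(r − g), the implied growth is g = r − D₁/P₀.
g = 0.1134 − 6.54/111.69 = 0.1134 − 0.05855 = 0.05485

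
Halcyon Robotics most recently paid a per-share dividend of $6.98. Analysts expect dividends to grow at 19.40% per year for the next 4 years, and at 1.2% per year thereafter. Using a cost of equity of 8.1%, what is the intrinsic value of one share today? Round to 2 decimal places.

$188.39

Two-stage DDM. Project D₁…D_4 at 0.194, terminal growth 0.012, discount at r = 0.081.
D_1 = 8.3341
D_2 = 9.9509
D_3 = 11.8814
D_4 = 14.1864
Terminal value at t=4: TV = D_5/(r−g) = 14.3567/(0.081−0.012) = 208.0675
P₀ = 8.3341/(1+0.081)^1 + 9.9509/(1+0.081)^2 + 11.8814/(1+0.081)^3 + 14.1864/(1+0.081)^4 + 208.0675/(1+0.081)^4 = 188.3905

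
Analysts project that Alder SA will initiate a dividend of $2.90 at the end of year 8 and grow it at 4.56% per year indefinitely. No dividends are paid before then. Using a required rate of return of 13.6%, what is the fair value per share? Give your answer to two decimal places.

$13.14

Deferred-dividend DDM. At t=7 the remaining stream is a growing perpetuity with first payment D_8 = 2.90.
V_7 = D_8/(r−g) = 2.90/(0.136−0.0456) = 32.0796
P₀ = V_7/(1+r)^7 = 32.0796/(1+0.136)^7 = 13.1396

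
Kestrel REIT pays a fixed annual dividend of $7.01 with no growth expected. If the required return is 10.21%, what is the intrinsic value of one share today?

Zero-growth DDM (perpetuity): P₀ = D/r = 7.01 / 0.1021 = 68.6582

$68.66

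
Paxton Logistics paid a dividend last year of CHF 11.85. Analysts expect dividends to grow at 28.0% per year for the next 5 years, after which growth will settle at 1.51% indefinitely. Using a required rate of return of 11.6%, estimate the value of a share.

Two-stage DDM. Project D₁…D_5 at 0.28, terminal growth 0.0151, discount at r = 0.116.
D_1 = 15.1680
D_2 = 19.4150
D_3 = 24.8513
D_4 = 31.8096
D_5 = 40.7163
Terminal value at t=5: TV = D_6/(r−g) = 41.3311/(0.116−0.0151) = 409.6244
P₀ = 15.1680/(1+0.116)^1 + 19.4150/(1+0.116)^2 + 24.8513/(1+0.116)^3 + 31.8096/(1+0.116)^4 + 40.7163/(1+0.116)^5 + 409.6244/(1+0.116)^5 = 327.7144

CHF 327.71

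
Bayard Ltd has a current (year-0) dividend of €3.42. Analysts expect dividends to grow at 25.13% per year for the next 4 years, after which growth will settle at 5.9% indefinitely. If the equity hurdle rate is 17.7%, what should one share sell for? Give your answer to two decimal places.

Two-stage DDM. Project D₁…D_4 at 0.2513, terminal growth 0.059, discount at r = 0.177.
D_1 = 4.2794
D_2 = 5.3549
D_3 = 6.7005
D_4 = 8.3844
Terminal value at t=4: TV = D_5/(r−g) = 8.8791/(0.177−0.059) = 75.2464
P₀ = 4.2794/(1+0.177)^1 + 5.3549/(1+0.177)^2 + 6.7005/(1+0.177)^3 + 8.3844/(1+0.177)^4 + 75.2464/(1+0.177)^4 = 55.1880

€55.19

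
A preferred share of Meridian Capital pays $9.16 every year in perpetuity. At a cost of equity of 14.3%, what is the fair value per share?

$64.06

Zero-growth DDM (perpetuity): P₀ = D/r = 9.16 / 0.143 = 64.0559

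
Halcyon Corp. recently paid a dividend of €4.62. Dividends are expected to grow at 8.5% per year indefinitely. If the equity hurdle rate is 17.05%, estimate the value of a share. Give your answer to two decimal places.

€58.63

Gordon growth model: P₀ = D₁/(r − g). D₁ = 4.62 × (1 + 0.085) = 5.0127.
P₀ = 5.0127 / (0.1705 − 0.085) = 5.0127 / 0.0855 = 58.6281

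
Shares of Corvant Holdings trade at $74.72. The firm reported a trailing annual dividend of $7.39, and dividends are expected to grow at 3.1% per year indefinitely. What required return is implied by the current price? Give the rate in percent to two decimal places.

13.30%

Rearranging the constant-growth DDM: r = D₁/P₀ + g.
D₁ = 7.39 × (1 + 0.031) = 7.6191.
r = 7.6191 / 74.72 + 0.031 = 0.10197 + 0.031 = 0.13297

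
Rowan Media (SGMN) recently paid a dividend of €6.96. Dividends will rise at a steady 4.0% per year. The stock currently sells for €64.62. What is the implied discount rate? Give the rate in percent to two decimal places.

15.20%

Rearranging the constant-growth DDM: r = D₁/P₀ + g.
D₁ = 6.96 × (1 + 0.04) = 7.2384.
r = 7.2384 / 64.62 + 0.04 = 0.11201 + 0.04 = 0.15201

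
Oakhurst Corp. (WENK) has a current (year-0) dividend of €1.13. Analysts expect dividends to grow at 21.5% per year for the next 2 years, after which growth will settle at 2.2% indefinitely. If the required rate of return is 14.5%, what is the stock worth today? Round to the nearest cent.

€13.04

Two-stage DDM. Project D₁…D_2 at 0.215, terminal growth 0.022, discount at r = 0.145.
D_1 = 1.3729
D_2 = 1.6681
Terminal value at t=2: TV = D_3/(r−g) = 1.7048/(0.145−0.022) = 13.8604
P₀ = 1.3729/(1+0.145)^1 + 1.6681/(1+0.145)^2 + 13.8604/(1+0.145)^2 = 13.0437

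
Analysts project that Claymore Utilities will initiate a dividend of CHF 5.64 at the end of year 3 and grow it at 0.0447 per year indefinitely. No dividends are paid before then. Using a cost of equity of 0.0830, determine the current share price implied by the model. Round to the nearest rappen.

Deferred-dividend DDM. At t=2 the remaining stream is a growing perpetuity with first payment D_3 = 5.64.
V_2 = D_3/(r−g) = 5.64/(0.083−0.0447) = 147.2585
P₀ = V_2/(1+r)^2 = 147.2585/(1+0.083)^2 = 125.5519

CHF 125.55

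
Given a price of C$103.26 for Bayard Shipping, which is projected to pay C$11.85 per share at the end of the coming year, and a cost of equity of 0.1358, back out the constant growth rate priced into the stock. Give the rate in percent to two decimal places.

From P₀ = D₁/(r − g), the implied growth is g = r − D₁/P₀.
g = 0.1358 − 11.85/103.26 = 0.1358 − 0.11476 = 0.02104

2.10%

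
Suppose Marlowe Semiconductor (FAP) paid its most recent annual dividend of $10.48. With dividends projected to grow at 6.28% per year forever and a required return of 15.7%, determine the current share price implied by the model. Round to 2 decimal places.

$118.24

Gordon growth model: P₀ = D₁/(r − g). D₁ = 10.48 × (1 + 0.0628) = 11.1381.
P₀ = 11.1381 / (0.157 − 0.0628) = 11.1381 / 0.0942 = 118.2393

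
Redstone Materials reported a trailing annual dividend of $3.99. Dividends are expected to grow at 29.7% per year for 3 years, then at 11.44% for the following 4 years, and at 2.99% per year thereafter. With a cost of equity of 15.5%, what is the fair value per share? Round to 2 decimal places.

$76.16

Three-stage DDM. Project D₁…D_7; terminal Gordon value at t=7 with g = 0.0299; discount at r = 0.155.
D_1 = 5.1750
D_2 = 6.7120
D_3 = 8.7055
D_4 = 9.7014
D_5 = 10.8112
D_6 = 12.0480
D_7 = 13.4263
TV_7 = 13.8278/(0.155−0.0299) = 110.5338
P₀ = Σ Dₜ/(1+r)ᵗ + TV_7/(1+r)^7 = 76.1552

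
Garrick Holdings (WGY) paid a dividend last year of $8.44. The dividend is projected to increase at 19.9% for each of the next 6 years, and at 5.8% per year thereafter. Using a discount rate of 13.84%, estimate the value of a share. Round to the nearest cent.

Two-stage DDM. Project D₁…D_6 at 0.199, terminal growth 0.058, discount at r = 0.1384.
D_1 = 10.1196
D_2 = 12.1334
D_3 = 14.5479
D_4 = 17.4429
D_5 = 20.9141
D_6 = 25.0760
Terminal value at t=6: TV = D_7/(r−g) = 26.5304/(0.1384−0.058) = 329.9797
P₀ = 10.1196/(1+0.1384)^1 + 12.1334/(1+0.1384)^2 + 14.5479/(1+0.1384)^3 + 17.4429/(1+0.1384)^4 + 20.9141/(1+0.1384)^5 + 25.0760/(1+0.1384)^6 + 329.9797/(1+0.1384)^6 = 212.5645

$212.56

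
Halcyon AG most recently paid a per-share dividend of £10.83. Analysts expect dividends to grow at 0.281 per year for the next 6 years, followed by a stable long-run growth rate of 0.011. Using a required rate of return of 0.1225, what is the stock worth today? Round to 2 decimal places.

£322.72

Two-stage DDM. Project D₁…D_6 at 0.281, terminal growth 0.011, discount at r = 0.1225.
D_1 = 13.8732
D_2 = 17.7716
D_3 = 22.7654
D_4 = 29.1625
D_5 = 37.3572
D_6 = 47.8545
Terminal value at t=6: TV = D_7/(r−g) = 48.3809/(0.1225−0.011) = 433.9099
P₀ = 13.8732/(1+0.1225)^1 + 17.7716/(1+0.1225)^2 + 22.7654/(1+0.1225)^3 + 29.1625/(1+0.1225)^4 + 37.3572/(1+0.1225)^5 + 47.8545/(1+0.1225)^6 + 433.9099/(1+0.1225)^6 = 322.7241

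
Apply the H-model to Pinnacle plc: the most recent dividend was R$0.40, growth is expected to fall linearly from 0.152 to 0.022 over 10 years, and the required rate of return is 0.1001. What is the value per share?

H-model: P₀ = D₀[(1+g_L) + H(g_S−g_L)]/(r−g_L), with H = 10/2 = 5.
P₀ = 0.40 × [(1+0.022) + 5×(0.152−0.022)] / (0.1001−0.022)
   = 0.40 × 1.6720 / 0.0781 = 8.5634

R$8.56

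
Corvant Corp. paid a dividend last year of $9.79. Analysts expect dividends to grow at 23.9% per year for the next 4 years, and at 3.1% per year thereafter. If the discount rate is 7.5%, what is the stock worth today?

Two-stage DDM. Project D₁…D_4 at 0.239, terminal growth 0.031, discount at r = 0.075.
D_1 = 12.1298
D_2 = 15.0288
D_3 = 18.6207
D_4 = 23.0711
Terminal value at t=4: TV = D_5/(r−g) = 23.7863/(0.075−0.031) = 540.5973
P₀ = 12.1298/(1+0.075)^1 + 15.0288/(1+0.075)^2 + 18.6207/(1+0.075)^3 + 23.0711/(1+0.075)^4 + 540.5973/(1+0.075)^4 = 461.3526

$461.35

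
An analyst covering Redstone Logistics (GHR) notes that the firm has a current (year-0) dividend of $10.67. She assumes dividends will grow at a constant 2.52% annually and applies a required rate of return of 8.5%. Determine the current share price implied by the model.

Gordon growth model: P₀ = D₁/(r − g). D₁ = 10.67 × (1 + 0.0252) = 10.9389.
P₀ = 10.9389 / (0.085 − 0.0252) = 10.9389 / 0.0598 = 182.9245

$182.92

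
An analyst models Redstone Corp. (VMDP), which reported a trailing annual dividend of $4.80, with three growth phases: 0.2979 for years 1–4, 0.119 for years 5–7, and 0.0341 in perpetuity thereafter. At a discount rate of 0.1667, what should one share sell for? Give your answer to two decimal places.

Three-stage DDM. Project D₁…D_7; terminal Gordon value at t=7 with g = 0.0341; discount at r = 0.1667.
D_1 = 6.2299
D_2 = 8.0858
D_3 = 10.4946
D_4 = 13.6209
D_5 = 15.2418
D_6 = 17.0556
D_7 = 19.0852
TV_7 = 19.7360/(0.1667−0.0341) = 148.8386
P₀ = Σ Dₜ/(1+r)ᵗ + TV_7/(1+r)^7 = 96.1217

$96.12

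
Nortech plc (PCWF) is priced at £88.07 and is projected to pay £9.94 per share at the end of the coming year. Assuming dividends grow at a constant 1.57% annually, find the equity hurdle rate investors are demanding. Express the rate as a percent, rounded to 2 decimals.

12.86%

Rearranging the constant-growth DDM: r = D₁/P₀ + g.
r = 9.9400 / 88.07 + 0.0157 = 0.11286 + 0.0157 = 0.12856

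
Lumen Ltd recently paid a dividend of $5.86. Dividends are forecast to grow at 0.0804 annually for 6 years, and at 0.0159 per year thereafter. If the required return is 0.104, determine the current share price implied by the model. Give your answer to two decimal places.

Two-stage DDM. Project D₁…D_6 at 0.0804, terminal growth 0.0159, discount at r = 0.104.
D_1 = 6.3311
D_2 = 6.8402
D_3 = 7.3901
D_4 = 7.9843
D_5 = 8.6262
D_6 = 9.3198
Terminal value at t=6: TV = D_7/(r−g) = 9.4680/(0.104−0.0159) = 107.4682
P₀ = 6.3311/(1+0.104)^1 + 6.8402/(1+0.104)^2 + 7.3901/(1+0.104)^3 + 7.9843/(1+0.104)^4 + 8.6262/(1+0.104)^5 + 9.3198/(1+0.104)^6 + 107.4682/(1+0.104)^6 = 91.9773

$91.98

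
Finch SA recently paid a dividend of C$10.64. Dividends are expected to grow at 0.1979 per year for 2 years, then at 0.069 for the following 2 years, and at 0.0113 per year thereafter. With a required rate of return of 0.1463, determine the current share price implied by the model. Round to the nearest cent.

Three-stage DDM. Project D₁…D_4; terminal Gordon value at t=4 with g = 0.0113; discount at r = 0.1463.
D_1 = 12.7457
D_2 = 15.2680
D_3 = 16.3215
D_4 = 17.4477
TV_4 = 17.6449/(0.1463−0.0113) = 130.7027
P₀ = Σ Dₜ/(1+r)ᵗ + TV_4/(1+r)^4 = 119.3787

C$119.38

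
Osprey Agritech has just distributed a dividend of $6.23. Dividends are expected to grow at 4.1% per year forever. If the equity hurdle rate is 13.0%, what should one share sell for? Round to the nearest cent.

Gordon growth model: P₀ = D₁/(r − g). D₁ = 6.23 × (1 + 0.041) = 6.4854.
P₀ = 6.4854 / (0.13 − 0.041) = 6.4854 / 0.089 = 72.8700

$72.87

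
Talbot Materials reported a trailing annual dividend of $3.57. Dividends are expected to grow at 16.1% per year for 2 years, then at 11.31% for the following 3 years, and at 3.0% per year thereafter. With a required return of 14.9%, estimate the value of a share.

$46.20

Three-stage DDM. Project D₁…D_5; terminal Gordon value at t=5 with g = 0.03; discount at r = 0.149.
D_1 = 4.1448
D_2 = 4.8121
D_3 = 5.3563
D_4 = 5.9621
D_5 = 6.6364
TV_5 = 6.8355/(0.149−0.03) = 57.4415
P₀ = Σ Dₜ/(1+r)ᵗ + TV_5/(1+r)^5 = 46.2010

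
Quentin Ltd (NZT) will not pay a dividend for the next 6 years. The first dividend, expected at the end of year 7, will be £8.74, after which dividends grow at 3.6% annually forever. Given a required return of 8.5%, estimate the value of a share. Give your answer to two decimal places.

£109.33

Deferred-dividend DDM. At t=6 the remaining stream is a growing perpetuity with first payment D_7 = 8.74.
V_6 = D_7/(r−g) = 8.74/(0.085−0.036) = 178.3673
P₀ = V_6/(1+r)^6 = 178.3673/(1+0.085)^6 = 109.3294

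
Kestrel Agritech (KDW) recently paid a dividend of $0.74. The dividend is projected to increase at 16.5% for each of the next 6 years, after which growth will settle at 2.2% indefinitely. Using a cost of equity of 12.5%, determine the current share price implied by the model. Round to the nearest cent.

$14.08

Two-stage DDM. Project D₁…D_6 at 0.165, terminal growth 0.022, discount at r = 0.125.
D_1 = 0.8621
D_2 = 1.0043
D_3 = 1.1701
D_4 = 1.3631
D_5 = 1.5880
D_6 = 1.8501
Terminal value at t=6: TV = D_7/(r−g) = 1.8908/(0.125−0.022) = 18.3570
P₀ = 0.8621/(1+0.125)^1 + 1.0043/(1+0.125)^2 + 1.1701/(1+0.125)^3 + 1.3631/(1+0.125)^4 + 1.5880/(1+0.125)^5 + 1.8501/(1+0.125)^6 + 18.3570/(1+0.125)^6 = 14.0814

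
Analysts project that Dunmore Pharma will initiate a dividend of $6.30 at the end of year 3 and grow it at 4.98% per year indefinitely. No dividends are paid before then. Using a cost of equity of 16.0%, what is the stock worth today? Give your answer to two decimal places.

$42.49

Deferred-dividend DDM. At t=2 the remaining stream is a growing perpetuity with first payment D_3 = 6.30.
V_2 = D_3/(r−g) = 6.30/(0.16−0.0498) = 57.1688
P₀ = V_2/(1+r)^2 = 57.1688/(1+0.16)^2 = 42.4857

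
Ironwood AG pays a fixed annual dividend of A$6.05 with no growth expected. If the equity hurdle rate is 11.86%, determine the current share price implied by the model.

Zero-growth DDM (perpetuity): P₀ = D/r = 6.05 / 0.1186 = 51.0118

A$51.01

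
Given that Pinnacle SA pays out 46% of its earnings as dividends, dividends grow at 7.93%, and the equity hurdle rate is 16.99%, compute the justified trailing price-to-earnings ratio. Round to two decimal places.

5.48

Justified trailing P/E = b(1+g)/(r−g) = 0.46×(1+0.0793)/(0.1699−0.0793) = 5.4799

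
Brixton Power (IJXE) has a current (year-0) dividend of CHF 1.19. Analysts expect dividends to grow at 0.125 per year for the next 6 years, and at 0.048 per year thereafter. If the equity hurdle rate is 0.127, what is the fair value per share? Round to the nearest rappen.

CHF 22.71

Two-stage DDM. Project D₁…D_6 at 0.125, terminal growth 0.048, discount at r = 0.127.
D_1 = 1.3387
D_2 = 1.5061
D_3 = 1.6944
D_4 = 1.9061
D_5 = 2.1444
D_6 = 2.4125
Terminal value at t=6: TV = D_7/(r−g) = 2.5283/(0.127−0.048) = 32.0034
P₀ = 1.3387/(1+0.127)^1 + 1.5061/(1+0.127)^2 + 1.6944/(1+0.127)^3 + 1.9061/(1+0.127)^4 + 2.1444/(1+0.127)^5 + 2.4125/(1+0.127)^6 + 32.0034/(1+0.127)^6 = 22.7148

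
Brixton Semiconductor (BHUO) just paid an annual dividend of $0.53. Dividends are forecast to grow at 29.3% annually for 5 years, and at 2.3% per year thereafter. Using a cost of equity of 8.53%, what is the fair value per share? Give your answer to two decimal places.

$25.51

Two-stage DDM. Project D₁…D_5 at 0.293, terminal growth 0.023, discount at r = 0.0853.
D_1 = 0.6853
D_2 = 0.8861
D_3 = 1.1457
D_4 = 1.4814
D_5 = 1.9154
Terminal value at t=5: TV = D_6/(r−g) = 1.9595/(0.0853−0.023) = 31.4526
P₀ = 0.6853/(1+0.0853)^1 + 0.8861/(1+0.0853)^2 + 1.1457/(1+0.0853)^3 + 1.4814/(1+0.0853)^4 + 1.9154/(1+0.0853)^5 + 31.4526/(1+0.0853)^5 = 25.5083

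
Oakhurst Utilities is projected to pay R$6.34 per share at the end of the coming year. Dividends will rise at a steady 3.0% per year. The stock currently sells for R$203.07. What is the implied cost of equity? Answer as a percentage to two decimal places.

6.12%

Rearranging the constant-growth DDM: r = D₁/P₀ + g.
r = 6.3400 / 203.07 + 0.03 = 0.03122 + 0.03 = 0.06122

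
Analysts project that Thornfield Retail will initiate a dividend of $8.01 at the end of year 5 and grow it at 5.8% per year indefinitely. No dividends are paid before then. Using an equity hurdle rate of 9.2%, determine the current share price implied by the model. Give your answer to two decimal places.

Deferred-dividend DDM. At t=4 the remaining stream is a growing perpetuity with first payment D_5 = 8.01.
V_4 = D_5/(r−g) = 8.01/(0.092−0.058) = 235.5882
P₀ = V_4/(1+r)^4 = 235.5882/(1+0.092)^4 = 165.6773

$165.68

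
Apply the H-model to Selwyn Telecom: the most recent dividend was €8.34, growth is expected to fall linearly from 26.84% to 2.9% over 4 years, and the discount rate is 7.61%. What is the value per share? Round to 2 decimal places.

H-model: P₀ = D₀[(1+g_L) + H(g_S−g_L)]/(r−g_L), with H = 4/2 = 2.
P₀ = 8.34 × [(1+0.029) + 2×(0.2684−0.029)] / (0.0761−0.029)
   = 8.34 × 1.5078 / 0.0471 = 266.9862

€266.99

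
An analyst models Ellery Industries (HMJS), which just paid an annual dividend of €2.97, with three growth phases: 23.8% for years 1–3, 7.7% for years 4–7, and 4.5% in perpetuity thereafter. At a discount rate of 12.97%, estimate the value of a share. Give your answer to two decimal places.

Three-stage DDM. Project D₁…D_7; terminal Gordon value at t=7 with g = 0.045; discount at r = 0.1297.
D_1 = 3.6769
D_2 = 4.5520
D_3 = 5.6353
D_4 = 6.0692
D_5 = 6.5366
D_6 = 7.0399
D_7 = 7.5820
TV_7 = 7.9231/(0.1297−0.045) = 93.5436
P₀ = Σ Dₜ/(1+r)ᵗ + TV_7/(1+r)^7 = 64.4602

€64.46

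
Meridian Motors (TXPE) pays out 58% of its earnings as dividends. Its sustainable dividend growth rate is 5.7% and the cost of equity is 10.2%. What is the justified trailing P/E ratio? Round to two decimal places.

Justified trailing P/E = b(1+g)/(r−g) = 0.58×(1+0.057)/(0.102−0.057) = 13.6236

13.62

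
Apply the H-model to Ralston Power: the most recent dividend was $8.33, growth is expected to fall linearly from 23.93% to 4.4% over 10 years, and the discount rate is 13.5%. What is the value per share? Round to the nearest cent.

H-model: P₀ = D₀[(1+g_L) + H(g_S−g_L)]/(r−g_L), with H = 10/2 = 5.
P₀ = 8.33 × [(1+0.044) + 5×(0.2393−0.044)] / (0.135−0.044)
   = 8.33 × 2.0205 / 0.091 = 184.9535

$184.95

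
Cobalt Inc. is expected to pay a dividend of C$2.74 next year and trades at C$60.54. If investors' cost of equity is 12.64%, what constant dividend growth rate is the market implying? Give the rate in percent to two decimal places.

8.11%

From P₀ = D₁/(r − g), the implied growth is g = r − D₁/P₀.
g = 0.1264 − 2.74/60.54 = 0.1264 − 0.04526 = 0.08114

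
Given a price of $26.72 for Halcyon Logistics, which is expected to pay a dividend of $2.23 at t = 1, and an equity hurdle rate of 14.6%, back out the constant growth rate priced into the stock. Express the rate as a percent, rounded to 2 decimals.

6.25%

From P₀ = D₁/(r − g), the implied growth is g = r − D₁/P₀.
g = 0.146 − 2.23/26.72 = 0.146 − 0.08346 = 0.06254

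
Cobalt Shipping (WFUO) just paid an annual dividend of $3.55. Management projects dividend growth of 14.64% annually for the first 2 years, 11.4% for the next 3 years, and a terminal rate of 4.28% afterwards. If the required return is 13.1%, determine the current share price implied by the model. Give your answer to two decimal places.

Three-stage DDM. Project D₁…D_5; terminal Gordon value at t=5 with g = 0.0428; discount at r = 0.131.
D_1 = 4.0697
D_2 = 4.6655
D_3 = 5.1974
D_4 = 5.7899
D_5 = 6.4499
TV_5 = 6.7260/(0.131−0.0428) = 76.2586
P₀ = Σ Dₜ/(1+r)ᵗ + TV_5/(1+r)^5 = 59.0695

$59.07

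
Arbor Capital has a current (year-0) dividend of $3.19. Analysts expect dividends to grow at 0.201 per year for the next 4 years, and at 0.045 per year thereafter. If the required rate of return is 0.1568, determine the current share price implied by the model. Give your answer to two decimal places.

$48.67

Two-stage DDM. Project D₁…D_4 at 0.201, terminal growth 0.045, discount at r = 0.1568.
D_1 = 3.8312
D_2 = 4.6013
D_3 = 5.5261
D_4 = 6.6369
Terminal value at t=4: TV = D_5/(r−g) = 6.9355/(0.1568−0.045) = 62.0351
P₀ = 3.8312/(1+0.1568)^1 + 4.6013/(1+0.1568)^2 + 5.5261/(1+0.1568)^3 + 6.6369/(1+0.1568)^4 + 62.0351/(1+0.1568)^4 = 48.6684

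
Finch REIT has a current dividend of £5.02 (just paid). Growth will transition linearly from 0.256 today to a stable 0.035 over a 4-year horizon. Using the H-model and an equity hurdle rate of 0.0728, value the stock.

H-model: P₀ = D₀[(1+g_L) + H(g_S−g_L)]/(r−g_L), with H = 4/2 = 2.
P₀ = 5.02 × [(1+0.035) + 2×(0.256−0.035)] / (0.0728−0.035)
   = 5.02 × 1.4770 / 0.0378 = 196.1519

£196.15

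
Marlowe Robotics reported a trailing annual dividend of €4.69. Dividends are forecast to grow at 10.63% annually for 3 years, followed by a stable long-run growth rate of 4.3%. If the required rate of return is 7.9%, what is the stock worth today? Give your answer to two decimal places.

€161.25

Two-stage DDM. Project D₁…D_3 at 0.1063, terminal growth 0.043, discount at r = 0.079.
D_1 = 5.1885
D_2 = 5.7401
D_3 = 6.3503
Terminal value at t=3: TV = D_4/(r−g) = 6.6233/(0.079−0.043) = 183.9812
P₀ = 5.1885/(1+0.079)^1 + 5.7401/(1+0.079)^2 + 6.3503/(1+0.079)^3 + 183.9812/(1+0.079)^3 = 161.2507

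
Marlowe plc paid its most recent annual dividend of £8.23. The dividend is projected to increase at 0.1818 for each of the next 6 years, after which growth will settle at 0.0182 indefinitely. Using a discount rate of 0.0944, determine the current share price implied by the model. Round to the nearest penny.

Two-stage DDM. Project D₁…D_6 at 0.1818, terminal growth 0.0182, discount at r = 0.0944.
D_1 = 9.7262
D_2 = 11.4944
D_3 = 13.5841
D_4 = 16.0537
D_5 = 18.9723
D_6 = 22.4215
Terminal value at t=6: TV = D_7/(r−g) = 22.8295/(0.0944−0.0182) = 299.6000
P₀ = 9.7262/(1+0.0944)^1 + 11.4944/(1+0.0944)^2 + 13.5841/(1+0.0944)^3 + 16.0537/(1+0.0944)^4 + 18.9723/(1+0.0944)^5 + 22.4215/(1+0.0944)^6 + 299.6000/(1+0.0944)^6 = 239.5489

£239.55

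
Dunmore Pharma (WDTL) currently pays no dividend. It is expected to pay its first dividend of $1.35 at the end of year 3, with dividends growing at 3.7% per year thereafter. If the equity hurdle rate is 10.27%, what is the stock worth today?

Deferred-dividend DDM. At t=2 the remaining stream is a growing perpetuity with first payment D_3 = 1.35.
V_2 = D_3/(r−g) = 1.35/(0.1027−0.037) = 20.5479
P₀ = V_2/(1+r)^2 = 20.5479/(1+0.1027)^2 = 16.8987

$16.90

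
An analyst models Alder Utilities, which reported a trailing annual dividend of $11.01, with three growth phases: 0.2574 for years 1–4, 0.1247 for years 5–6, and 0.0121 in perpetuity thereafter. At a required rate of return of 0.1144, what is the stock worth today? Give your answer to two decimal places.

Three-stage DDM. Project D₁…D_6; terminal Gordon value at t=6 with g = 0.0121; discount at r = 0.1144.
D_1 = 13.8440
D_2 = 17.4074
D_3 = 21.8881
D_4 = 27.5221
D_5 = 30.9541
D_6 = 34.8140
TV_6 = 35.2353/(0.1144−0.0121) = 344.4311
P₀ = Σ Dₜ/(1+r)ᵗ + TV_6/(1+r)^6 = 276.1139

$276.11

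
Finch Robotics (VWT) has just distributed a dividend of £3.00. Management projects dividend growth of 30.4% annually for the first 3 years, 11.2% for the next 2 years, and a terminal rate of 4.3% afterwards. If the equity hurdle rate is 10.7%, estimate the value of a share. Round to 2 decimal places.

£103.11

Three-stage DDM. Project D₁…D_5; terminal Gordon value at t=5 with g = 0.043; discount at r = 0.107.
D_1 = 3.9120
D_2 = 5.1012
D_3 = 6.6520
D_4 = 7.3971
D_5 = 8.2255
TV_5 = 8.5792/(0.107−0.043) = 134.0503
P₀ = Σ Dₜ/(1+r)ᵗ + TV_5/(1+r)^5 = 103.1100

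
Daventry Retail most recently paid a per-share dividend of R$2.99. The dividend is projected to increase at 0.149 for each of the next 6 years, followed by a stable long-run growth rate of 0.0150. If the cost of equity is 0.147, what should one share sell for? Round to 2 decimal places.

Two-stage DDM. Project D₁…D_6 at 0.149, terminal growth 0.015, discount at r = 0.147.
D_1 = 3.4355
D_2 = 3.9474
D_3 = 4.5356
D_4 = 5.2114
D_5 = 5.9879
D_6 = 6.8800
Terminal value at t=6: TV = D_7/(r−g) = 6.9832/(0.147−0.015) = 52.9034
P₀ = 3.4355/(1+0.147)^1 + 3.9474/(1+0.147)^2 + 4.5356/(1+0.147)^3 + 5.2114/(1+0.147)^4 + 5.9879/(1+0.147)^5 + 6.8800/(1+0.147)^6 + 52.9034/(1+0.147)^6 = 41.2827

R$41.28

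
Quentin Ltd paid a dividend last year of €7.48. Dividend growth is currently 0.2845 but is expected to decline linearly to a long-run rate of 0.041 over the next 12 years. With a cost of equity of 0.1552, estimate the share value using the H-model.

€163.88

H-model: P₀ = D₀[(1+g_L) + H(g_S−g_L)]/(r−g_L), with H = 12/2 = 6.
P₀ = 7.48 × [(1+0.041) + 6×(0.2845−0.041)] / (0.1552−0.041)
   = 7.48 × 2.5020 / 0.1142 = 163.8788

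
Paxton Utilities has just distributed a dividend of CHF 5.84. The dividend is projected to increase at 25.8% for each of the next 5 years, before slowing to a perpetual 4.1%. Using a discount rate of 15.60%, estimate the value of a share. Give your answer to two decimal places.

CHF 118.58

Two-stage DDM. Project D₁…D_5 at 0.258, terminal growth 0.041, discount at r = 0.156.
D_1 = 7.3467
D_2 = 9.2422
D_3 = 11.6267
D_4 = 14.6263
D_5 = 18.3999
Terminal value at t=5: TV = D_6/(r−g) = 19.1543/(0.156−0.041) = 166.5593
P₀ = 7.3467/(1+0.156)^1 + 9.2422/(1+0.156)^2 + 11.6267/(1+0.156)^3 + 14.6263/(1+0.156)^4 + 18.3999/(1+0.156)^5 + 166.5593/(1+0.156)^5 = 118.5837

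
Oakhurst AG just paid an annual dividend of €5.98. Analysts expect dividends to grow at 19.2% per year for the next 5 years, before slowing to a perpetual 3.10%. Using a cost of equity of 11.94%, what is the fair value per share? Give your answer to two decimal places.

Two-stage DDM. Project D₁…D_5 at 0.192, terminal growth 0.031, discount at r = 0.1194.
D_1 = 7.1282
D_2 = 8.4968
D_3 = 10.1281
D_4 = 12.0727
D_5 = 14.3907
Terminal value at t=5: TV = D_6/(r−g) = 14.8368/(0.1194−0.031) = 167.8374
P₀ = 7.1282/(1+0.1194)^1 + 8.4968/(1+0.1194)^2 + 10.1281/(1+0.1194)^3 + 12.0727/(1+0.1194)^4 + 14.3907/(1+0.1194)^5 + 167.8374/(1+0.1194)^5 = 131.7368

€131.74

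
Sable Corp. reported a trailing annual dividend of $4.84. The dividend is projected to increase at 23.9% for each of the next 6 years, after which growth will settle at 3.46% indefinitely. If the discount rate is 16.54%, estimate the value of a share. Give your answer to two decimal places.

Two-stage DDM. Project D₁…D_6 at 0.239, terminal growth 0.0346, discount at r = 0.1654.
D_1 = 5.9968
D_2 = 7.4300
D_3 = 9.2058
D_4 = 11.4059
D_5 = 14.1319
D_6 = 17.5095
Terminal value at t=6: TV = D_7/(r−g) = 18.1153/(0.1654−0.0346) = 138.4962
P₀ = 5.9968/(1+0.1654)^1 + 7.4300/(1+0.1654)^2 + 9.2058/(1+0.1654)^3 + 11.4059/(1+0.1654)^4 + 14.1319/(1+0.1654)^5 + 17.5095/(1+0.1654)^6 + 138.4962/(1+0.1654)^6 = 91.4615

$91.46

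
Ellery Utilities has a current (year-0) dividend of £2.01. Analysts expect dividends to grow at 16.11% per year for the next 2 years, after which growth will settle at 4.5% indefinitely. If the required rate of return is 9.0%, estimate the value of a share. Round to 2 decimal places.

Two-stage DDM. Project D₁…D_2 at 0.1611, terminal growth 0.045, discount at r = 0.09.
D_1 = 2.3338
D_2 = 2.7098
Terminal value at t=2: TV = D_3/(r−g) = 2.8317/(0.09−0.045) = 62.9273
P₀ = 2.3338/(1+0.09)^1 + 2.7098/(1+0.09)^2 + 62.9273/(1+0.09)^2 = 57.3865

£57.39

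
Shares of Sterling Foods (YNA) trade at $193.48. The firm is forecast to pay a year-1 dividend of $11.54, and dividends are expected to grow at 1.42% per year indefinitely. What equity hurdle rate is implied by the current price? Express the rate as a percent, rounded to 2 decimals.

Rearranging the constant-growth DDM: r = D₁/P₀ + g.
r = 11.5400 / 193.48 + 0.0142 = 0.05964 + 0.0142 = 0.07384

7.38%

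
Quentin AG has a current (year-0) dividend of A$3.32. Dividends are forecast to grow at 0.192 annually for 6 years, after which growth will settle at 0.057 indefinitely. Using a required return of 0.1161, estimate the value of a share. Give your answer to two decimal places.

Two-stage DDM. Project D₁…D_6 at 0.192, terminal growth 0.057, discount at r = 0.1161.
D_1 = 3.9574
D_2 = 4.7173
D_3 = 5.6230
D_4 = 6.7026
D_5 = 7.9895
D_6 = 9.5235
Terminal value at t=6: TV = D_7/(r−g) = 10.0663/(0.1161−0.057) = 170.3269
P₀ = 3.9574/(1+0.1161)^1 + 4.7173/(1+0.1161)^2 + 5.6230/(1+0.1161)^3 + 6.7026/(1+0.1161)^4 + 7.9895/(1+0.1161)^5 + 9.5235/(1+0.1161)^6 + 170.3269/(1+0.1161)^6 = 113.3547

A$113.35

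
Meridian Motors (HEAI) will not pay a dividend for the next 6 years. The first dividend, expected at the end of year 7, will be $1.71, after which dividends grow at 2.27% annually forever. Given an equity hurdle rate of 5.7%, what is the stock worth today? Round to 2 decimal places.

$35.75

Deferred-dividend DDM. At t=6 the remaining stream is a growing perpetuity with first payment D_7 = 1.71.
V_6 = D_7/(r−g) = 1.71/(0.057−0.0227) = 49.8542
P₀ = V_6/(1+r)^6 = 49.8542/(1+0.057)^6 = 35.7480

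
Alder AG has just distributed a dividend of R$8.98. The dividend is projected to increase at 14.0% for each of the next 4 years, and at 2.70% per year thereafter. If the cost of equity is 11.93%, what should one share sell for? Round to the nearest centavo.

R$145.13

Two-stage DDM. Project D₁…D_4 at 0.14, terminal growth 0.027, discount at r = 0.1193.
D_1 = 10.2372
D_2 = 11.6704
D_3 = 13.3043
D_4 = 15.1669
Terminal value at t=4: TV = D_5/(r−g) = 15.5764/(0.1193−0.027) = 168.7580
P₀ = 10.2372/(1+0.1193)^1 + 11.6704/(1+0.1193)^2 + 13.3043/(1+0.1193)^3 + 15.1669/(1+0.1193)^4 + 168.7580/(1+0.1193)^4 = 145.1291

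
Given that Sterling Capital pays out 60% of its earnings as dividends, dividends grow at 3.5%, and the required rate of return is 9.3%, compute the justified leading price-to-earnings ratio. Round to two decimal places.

10.34

Justified leading P/E = b/(r−g) = 0.60/(0.093−0.035) = 10.3448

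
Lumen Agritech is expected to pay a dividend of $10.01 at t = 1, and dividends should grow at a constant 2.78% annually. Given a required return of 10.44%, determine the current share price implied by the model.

$130.68

Gordon growth model: P₀ = D₁/(r − g), with D₁ = 10.01 given directly.
P₀ = 10.0100 / (0.1044 − 0.0278) = 10.0100 / 0.0766 = 130.6789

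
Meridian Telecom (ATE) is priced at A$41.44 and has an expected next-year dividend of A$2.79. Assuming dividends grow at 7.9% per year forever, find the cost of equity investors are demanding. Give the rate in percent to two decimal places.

14.63%

Rearranging the constant-growth DDM: r = D₁/P₀ + g.
r = 2.7900 / 41.44 + 0.079 = 0.06733 + 0.079 = 0.14633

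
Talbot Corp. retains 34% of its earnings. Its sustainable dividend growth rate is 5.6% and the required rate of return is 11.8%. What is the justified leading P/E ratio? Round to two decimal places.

Payout ratio b = 1 − 0.34 = 0.66.
Justified leading P/E = b/(r−g) = 0.66/(0.118−0.056) = 10.6452

10.65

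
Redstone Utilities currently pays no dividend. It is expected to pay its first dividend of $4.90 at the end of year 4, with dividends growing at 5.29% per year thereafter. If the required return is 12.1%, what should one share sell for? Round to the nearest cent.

Deferred-dividend DDM. At t=3 the remaining stream is a growing perpetuity with first payment D_4 = 4.90.
V_3 = D_4/(r−g) = 4.90/(0.121−0.0529) = 71.9530
P₀ = V_3/(1+r)^3 = 71.9530/(1+0.121)^3 = 51.0778

$51.08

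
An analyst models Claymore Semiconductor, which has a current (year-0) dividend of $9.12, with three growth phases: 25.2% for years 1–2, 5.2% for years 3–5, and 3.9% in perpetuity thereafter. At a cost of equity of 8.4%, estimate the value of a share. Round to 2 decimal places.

Three-stage DDM. Project D₁…D_5; terminal Gordon value at t=5 with g = 0.039; discount at r = 0.084.
D_1 = 11.4182
D_2 = 14.2956
D_3 = 15.0390
D_4 = 15.8210
D_5 = 16.6437
TV_5 = 17.2928/(0.084−0.039) = 384.2853
P₀ = Σ Dₜ/(1+r)ᵗ + TV_5/(1+r)^5 = 313.8325

$313.83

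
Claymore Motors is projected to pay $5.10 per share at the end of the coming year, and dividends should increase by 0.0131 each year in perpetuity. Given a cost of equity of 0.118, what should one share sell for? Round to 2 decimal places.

$48.62

Gordon growth model: P₀ = D₁/(r − g), with D₁ = 5.10 given directly.
P₀ = 5.1000 / (0.118 − 0.0131) = 5.1000 / 0.1049 = 48.6177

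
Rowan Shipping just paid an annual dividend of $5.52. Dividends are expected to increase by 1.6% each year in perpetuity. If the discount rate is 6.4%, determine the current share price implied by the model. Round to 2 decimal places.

$116.84

Gordon growth model: P₀ = D₁/(r − g). D₁ = 5.52 × (1 + 0.016) = 5.6083.
P₀ = 5.6083 / (0.064 − 0.016) = 5.6083 / 0.048 = 116.8400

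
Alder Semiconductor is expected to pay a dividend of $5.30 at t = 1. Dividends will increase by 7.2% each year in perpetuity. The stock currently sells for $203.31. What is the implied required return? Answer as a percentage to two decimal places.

9.81%

Rearranging the constant-growth DDM: r = D₁/P₀ + g.
r = 5.3000 / 203.31 + 0.072 = 0.02607 + 0.072 = 0.09807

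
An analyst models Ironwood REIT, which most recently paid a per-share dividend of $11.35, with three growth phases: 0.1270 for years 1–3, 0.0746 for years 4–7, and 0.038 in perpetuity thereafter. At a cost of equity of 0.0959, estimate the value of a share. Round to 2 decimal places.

$287.63

Three-stage DDM. Project D₁…D_7; terminal Gordon value at t=7 with g = 0.038; discount at r = 0.0959.
D_1 = 12.7914
D_2 = 14.4160
D_3 = 16.2468
D_4 = 17.4588
D_5 = 18.7612
D_6 = 20.1608
D_7 = 21.6648
TV_7 = 22.4881/(0.0959−0.038) = 388.3951
P₀ = Σ Dₜ/(1+r)ᵗ + TV_7/(1+r)^7 = 287.6289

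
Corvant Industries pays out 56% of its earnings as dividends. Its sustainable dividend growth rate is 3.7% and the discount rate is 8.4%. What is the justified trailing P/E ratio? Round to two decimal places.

12.36

Justified trailing P/E = b(1+g)/(r−g) = 0.56×(1+0.037)/(0.084−0.037) = 12.3557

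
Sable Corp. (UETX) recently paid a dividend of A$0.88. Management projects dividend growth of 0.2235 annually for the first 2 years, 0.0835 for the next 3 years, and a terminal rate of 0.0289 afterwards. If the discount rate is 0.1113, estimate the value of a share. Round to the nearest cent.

A$17.42

Three-stage DDM. Project D₁…D_5; terminal Gordon value at t=5 with g = 0.0289; discount at r = 0.1113.
D_1 = 1.0767
D_2 = 1.3173
D_3 = 1.4273
D_4 = 1.5465
D_5 = 1.6756
TV_5 = 1.7241/(0.1113−0.0289) = 20.9230
P₀ = Σ Dₜ/(1+r)ᵗ + TV_5/(1+r)^5 = 17.4224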